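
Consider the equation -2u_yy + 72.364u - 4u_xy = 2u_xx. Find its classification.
Rewriting in standard form: -2u_xx - 4u_xy - 2u_yy + 72.364u = 0. Parabolic. (A = -2, B = -4, C = -2 gives B² - 4AC = 0.)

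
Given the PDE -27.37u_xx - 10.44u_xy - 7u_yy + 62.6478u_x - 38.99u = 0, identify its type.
The second-order coefficients are A = -27.37, B = -10.44, C = -7. Since B² - 4AC = -657.3664 < 0, this is an elliptic PDE.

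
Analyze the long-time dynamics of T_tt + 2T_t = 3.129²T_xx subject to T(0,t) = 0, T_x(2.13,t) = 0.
Long-time behavior: T → 0. Damping (γ=2) dissipates energy; oscillations decay exponentially.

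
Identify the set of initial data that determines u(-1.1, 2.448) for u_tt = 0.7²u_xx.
Domain of dependence: [-2.8136, 0.6136]. Signals travel at speed 0.7, so data within |x - -1.1| ≤ 0.7·2.448 = 1.7136 can reach the point.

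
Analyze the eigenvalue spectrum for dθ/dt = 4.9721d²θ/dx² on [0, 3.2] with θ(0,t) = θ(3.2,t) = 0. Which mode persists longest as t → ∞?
Eigenvalues: λₙ = 4.9721n²π²/3.2².
First three modes:
  n=1: λ₁ = 4.9721π²/3.2² ≈ 4.792
  n=2: λ₂ = 19.8884π²/3.2² ≈ 19.169 (4× faster decay)
  n=3: λ₃ = 44.7489π²/3.2² ≈ 43.13 (9× faster decay)
As t → ∞, higher modes decay exponentially faster. The n=1 mode dominates: θ ~ c₁ sin(πx/3.2) e^{-λ₁t}.
Decay rate: λ₁ = 4.9721π²/3.2² ≈ 4.792.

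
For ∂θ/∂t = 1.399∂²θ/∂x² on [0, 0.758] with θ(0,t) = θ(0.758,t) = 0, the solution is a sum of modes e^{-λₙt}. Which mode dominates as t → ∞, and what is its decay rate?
Eigenvalues: λₙ = 1.399n²π²/0.758².
First three modes:
  n=1: λ₁ = 1.399π²/0.758² ≈ 24.031
  n=2: λ₂ = 5.596π²/0.758² ≈ 96.126 (4× faster decay)
  n=3: λ₃ = 12.591π²/0.758² ≈ 216.283 (9× faster decay)
As t → ∞, higher modes decay exponentially faster. The n=1 mode dominates: θ ~ c₁ sin(πx/0.758) e^{-λ₁t}.
Decay rate: λ₁ = 1.399π²/0.758² ≈ 24.031.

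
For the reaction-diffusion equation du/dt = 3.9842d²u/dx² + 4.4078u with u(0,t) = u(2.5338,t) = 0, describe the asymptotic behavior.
u → 0. Diffusion dominates reaction (r=4.4078 < κπ²/L²≈6.12); solution decays.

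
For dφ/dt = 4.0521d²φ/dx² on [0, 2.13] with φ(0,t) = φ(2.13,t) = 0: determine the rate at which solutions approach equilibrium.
Eigenvalues: λₙ = 4.0521n²π²/2.13².
First three modes:
  n=1: λ₁ = 4.0521π²/2.13² ≈ 8.815
  n=2: λ₂ = 16.2084π²/2.13² ≈ 35.26 (4× faster decay)
  n=3: λ₃ = 36.4689π²/2.13² ≈ 79.335 (9× faster decay)
As t → ∞, higher modes decay exponentially faster. The n=1 mode dominates: φ ~ c₁ sin(πx/2.13) e^{-λ₁t}.
Decay rate: λ₁ = 4.0521π²/2.13² ≈ 8.815.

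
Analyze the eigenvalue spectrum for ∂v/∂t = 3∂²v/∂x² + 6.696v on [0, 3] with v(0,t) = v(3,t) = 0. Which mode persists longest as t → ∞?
Eigenvalues: λₙ = 3n²π²/3² - 6.696.
First three modes:
  n=1: λ₁ = 3π²/3² - 6.696 ≈ -3.406
  n=2: λ₂ = 12π²/3² - 6.696 ≈ 6.463
  n=3: λ₃ = 27π²/3² - 6.696 ≈ 22.913
Since 3π²/3² ≈ 3.29 < 6.696, λ₁ < 0.
The n=1 mode grows fastest (−λₙ is largest for n=1) → dominates.
Asymptotic: v ~ c₁ sin(πx/3) e^{3.406t} (exponential growth at rate −λ₁ ≈ 3.406).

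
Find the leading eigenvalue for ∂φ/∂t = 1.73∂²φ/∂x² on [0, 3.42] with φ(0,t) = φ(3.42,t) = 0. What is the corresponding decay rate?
Eigenvalues: λₙ = 1.73n²π²/3.42².
First three modes:
  n=1: λ₁ = 1.73π²/3.42² ≈ 1.46
  n=2: λ₂ = 6.92π²/3.42² ≈ 5.839 (4× faster decay)
  n=3: λ₃ = 15.57π²/3.42² ≈ 13.138 (9× faster decay)
As t → ∞, higher modes decay exponentially faster. The n=1 mode dominates: φ ~ c₁ sin(πx/3.42) e^{-λ₁t}.
Decay rate: λ₁ = 1.73π²/3.42² ≈ 1.46.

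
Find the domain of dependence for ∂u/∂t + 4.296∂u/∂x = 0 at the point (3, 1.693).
A single point: x = -4.273128. The characteristic through (3, 1.693) is x - 4.296t = const, so x = 3 - 4.296·1.693 = -4.273128.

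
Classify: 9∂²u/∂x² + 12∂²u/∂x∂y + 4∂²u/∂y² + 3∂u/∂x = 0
Parabolic (discriminant = 0).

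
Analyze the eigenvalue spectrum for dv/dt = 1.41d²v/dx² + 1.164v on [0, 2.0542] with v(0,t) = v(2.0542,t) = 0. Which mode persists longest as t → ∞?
Eigenvalues: λₙ = 1.41n²π²/2.0542² - 1.164.
First three modes:
  n=1: λ₁ = 1.41π²/2.0542² - 1.164 ≈ 2.134
  n=2: λ₂ = 5.64π²/2.0542² - 1.164 ≈ 12.027
  n=3: λ₃ = 12.69π²/2.0542² - 1.164 ≈ 28.517
Since 1.41π²/2.0542² ≈ 3.298 > 1.164, all λₙ > 0.
The n=1 mode decays slowest → dominates as t → ∞.
Asymptotic: v ~ c₁ sin(πx/2.0542) e^{-λ₁t} with decay rate λ₁ ≈ 2.134.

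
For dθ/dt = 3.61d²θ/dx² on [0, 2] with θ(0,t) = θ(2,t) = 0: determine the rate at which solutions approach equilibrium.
Eigenvalues: λₙ = 3.61n²π²/2².
First three modes:
  n=1: λ₁ = 3.61π²/2² ≈ 8.907
  n=2: λ₂ = 14.44π²/2² ≈ 35.629 (4× faster decay)
  n=3: λ₃ = 32.49π²/2² ≈ 80.166 (9× faster decay)
As t → ∞, higher modes decay exponentially faster. The n=1 mode dominates: θ ~ c₁ sin(πx/2) e^{-λ₁t}.
Decay rate: λ₁ = 3.61π²/2² ≈ 8.907.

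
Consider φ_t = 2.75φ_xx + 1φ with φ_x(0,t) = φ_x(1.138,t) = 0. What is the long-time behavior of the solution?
As t → ∞, φ grows unboundedly. With Neumann BCs the constant mode has diffusion eigenvalue 0, so any r > 0 makes it grow like e^(1t); solution grows exponentially.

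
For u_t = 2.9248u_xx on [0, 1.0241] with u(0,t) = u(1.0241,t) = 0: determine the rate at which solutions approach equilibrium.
Eigenvalues: λₙ = 2.9248n²π²/1.0241².
First three modes:
  n=1: λ₁ = 2.9248π²/1.0241² ≈ 27.524
  n=2: λ₂ = 11.6992π²/1.0241² ≈ 110.096 (4× faster decay)
  n=3: λ₃ = 26.3232π²/1.0241² ≈ 247.716 (9× faster decay)
As t → ∞, higher modes decay exponentially faster. The n=1 mode dominates: u ~ c₁ sin(πx/1.0241) e^{-λ₁t}.
Decay rate: λ₁ = 2.9248π²/1.0241² ≈ 27.524.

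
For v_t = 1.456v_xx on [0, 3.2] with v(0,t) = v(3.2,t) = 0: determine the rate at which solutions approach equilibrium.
Eigenvalues: λₙ = 1.456n²π²/3.2².
First three modes:
  n=1: λ₁ = 1.456π²/3.2² ≈ 1.403
  n=2: λ₂ = 5.824π²/3.2² ≈ 5.613 (4× faster decay)
  n=3: λ₃ = 13.104π²/3.2² ≈ 12.63 (9× faster decay)
As t → ∞, higher modes decay exponentially faster. The n=1 mode dominates: v ~ c₁ sin(πx/3.2) e^{-λ₁t}.
Decay rate: λ₁ = 1.456π²/3.2² ≈ 1.403.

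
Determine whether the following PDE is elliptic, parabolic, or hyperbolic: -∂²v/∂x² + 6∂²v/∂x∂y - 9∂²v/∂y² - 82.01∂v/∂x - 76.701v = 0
Coefficients: A = -1, B = 6, C = -9. B² - 4AC = 0, which is zero, so the equation is parabolic.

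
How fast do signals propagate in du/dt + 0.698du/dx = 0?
Speed = 0.698. Information travels along x - 0.698t = const (rightward).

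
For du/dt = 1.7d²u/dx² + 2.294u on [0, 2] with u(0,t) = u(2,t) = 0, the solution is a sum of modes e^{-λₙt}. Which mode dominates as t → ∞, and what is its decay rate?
Eigenvalues: λₙ = 1.7n²π²/2² - 2.294.
First three modes:
  n=1: λ₁ = 1.7π²/2² - 2.294 ≈ 1.901
  n=2: λ₂ = 6.8π²/2² - 2.294 ≈ 14.484
  n=3: λ₃ = 15.3π²/2² - 2.294 ≈ 35.457
Since 1.7π²/2² ≈ 4.195 > 2.294, all λₙ > 0.
The n=1 mode decays slowest → dominates as t → ∞.
Asymptotic: u ~ c₁ sin(πx/2) e^{-λ₁t} with decay rate λ₁ ≈ 1.901.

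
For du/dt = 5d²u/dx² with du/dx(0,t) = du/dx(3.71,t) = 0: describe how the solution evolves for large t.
u → constant (steady state). Heat is conserved (no flux at boundaries); solution approaches the spatial average.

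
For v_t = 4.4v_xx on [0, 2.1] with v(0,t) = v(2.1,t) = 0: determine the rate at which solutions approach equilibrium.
Eigenvalues: λₙ = 4.4n²π²/2.1².
First three modes:
  n=1: λ₁ = 4.4π²/2.1² ≈ 9.847
  n=2: λ₂ = 17.6π²/2.1² ≈ 39.389 (4× faster decay)
  n=3: λ₃ = 39.6π²/2.1² ≈ 88.625 (9× faster decay)
As t → ∞, higher modes decay exponentially faster. The n=1 mode dominates: v ~ c₁ sin(πx/2.1) e^{-λ₁t}.
Decay rate: λ₁ = 4.4π²/2.1² ≈ 9.847.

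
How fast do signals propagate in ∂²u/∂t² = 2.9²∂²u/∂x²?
Speed = 2.9. Information travels along characteristics x = x₀ ± 2.9t.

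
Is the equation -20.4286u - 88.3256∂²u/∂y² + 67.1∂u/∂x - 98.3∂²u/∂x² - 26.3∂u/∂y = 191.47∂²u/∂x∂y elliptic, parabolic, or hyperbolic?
Rewriting in standard form: -98.3∂²u/∂x² - 191.47∂²u/∂x∂y - 88.3256∂²u/∂y² + 67.1∂u/∂x - 26.3∂u/∂y - 20.4286u = 0. Computing B² - 4AC with A = -98.3, B = -191.47, C = -88.3256: discriminant = 1931.13498 (positive). Answer: hyperbolic.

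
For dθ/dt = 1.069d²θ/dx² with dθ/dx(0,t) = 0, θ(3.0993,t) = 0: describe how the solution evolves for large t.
θ → 0. Heat escapes through the Dirichlet boundary.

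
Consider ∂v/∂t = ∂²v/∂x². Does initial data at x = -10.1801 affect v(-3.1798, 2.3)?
Yes, for any finite x. The heat equation has infinite propagation speed, so all initial data affects all points at any t > 0.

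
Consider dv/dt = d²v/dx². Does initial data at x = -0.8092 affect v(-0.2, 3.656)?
Yes, for any finite x. The heat equation has infinite propagation speed, so all initial data affects all points at any t > 0.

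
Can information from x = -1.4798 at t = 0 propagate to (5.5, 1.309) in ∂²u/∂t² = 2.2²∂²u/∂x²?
No. The domain of dependence is [2.6202, 8.3798], and -1.4798 is outside this interval.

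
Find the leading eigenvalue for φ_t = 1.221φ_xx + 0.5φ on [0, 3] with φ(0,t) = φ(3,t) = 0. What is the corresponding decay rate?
Eigenvalues: λₙ = 1.221n²π²/3² - 0.5.
First three modes:
  n=1: λ₁ = 1.221π²/3² - 0.5 ≈ 0.839
  n=2: λ₂ = 4.884π²/3² - 0.5 ≈ 4.856
  n=3: λ₃ = 10.989π²/3² - 0.5 ≈ 11.551
Since 1.221π²/3² ≈ 1.339 > 0.5, all λₙ > 0.
The n=1 mode decays slowest → dominates as t → ∞.
Asymptotic: φ ~ c₁ sin(πx/3) e^{-λ₁t} with decay rate λ₁ ≈ 0.839.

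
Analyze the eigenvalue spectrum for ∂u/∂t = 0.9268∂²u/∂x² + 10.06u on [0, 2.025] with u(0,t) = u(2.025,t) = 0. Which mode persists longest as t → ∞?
Eigenvalues: λₙ = 0.9268n²π²/2.025² - 10.06.
First three modes:
  n=1: λ₁ = 0.9268π²/2.025² - 10.06 ≈ -7.829
  n=2: λ₂ = 3.7072π²/2.025² - 10.06 ≈ -1.137
  n=3: λ₃ = 8.3412π²/2.025² - 10.06 ≈ 10.016
Since 0.9268π²/2.025² ≈ 2.231 < 10.06, λ₁ < 0.
The n=1 mode grows fastest (−λₙ is largest for n=1) → dominates.
Asymptotic: u ~ c₁ sin(πx/2.025) e^{7.829t} (exponential growth at rate −λ₁ ≈ 7.829).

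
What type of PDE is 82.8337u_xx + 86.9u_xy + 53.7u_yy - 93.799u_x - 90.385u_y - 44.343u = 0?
With A = 82.8337, B = 86.9, C = 53.7, the discriminant is -10241.06876. This is an elliptic PDE.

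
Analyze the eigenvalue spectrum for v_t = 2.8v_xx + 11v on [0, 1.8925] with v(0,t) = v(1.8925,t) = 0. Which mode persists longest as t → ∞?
Eigenvalues: λₙ = 2.8n²π²/1.8925² - 11.
First three modes:
  n=1: λ₁ = 2.8π²/1.8925² - 11 ≈ -3.284
  n=2: λ₂ = 11.2π²/1.8925² - 11 ≈ 19.864
  n=3: λ₃ = 25.2π²/1.8925² - 11 ≈ 58.443
Since 2.8π²/1.8925² ≈ 7.716 < 11, λ₁ < 0.
The n=1 mode grows fastest (−λₙ is largest for n=1) → dominates.
Asymptotic: v ~ c₁ sin(πx/1.8925) e^{3.284t} (exponential growth at rate −λ₁ ≈ 3.284).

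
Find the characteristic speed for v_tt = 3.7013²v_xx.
Speed = 3.7013. Information travels along characteristics x = x₀ ± 3.7013t.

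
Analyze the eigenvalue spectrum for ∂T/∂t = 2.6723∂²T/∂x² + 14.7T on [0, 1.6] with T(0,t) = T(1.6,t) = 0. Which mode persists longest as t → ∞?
Eigenvalues: λₙ = 2.6723n²π²/1.6² - 14.7.
First three modes:
  n=1: λ₁ = 2.6723π²/1.6² - 14.7 ≈ -4.397
  n=2: λ₂ = 10.6892π²/1.6² - 14.7 ≈ 26.51
  n=3: λ₃ = 24.0507π²/1.6² - 14.7 ≈ 78.023
Since 2.6723π²/1.6² ≈ 10.303 < 14.7, λ₁ < 0.
The n=1 mode grows fastest (−λₙ is largest for n=1) → dominates.
Asymptotic: T ~ c₁ sin(πx/1.6) e^{4.397t} (exponential growth at rate −λ₁ ≈ 4.397).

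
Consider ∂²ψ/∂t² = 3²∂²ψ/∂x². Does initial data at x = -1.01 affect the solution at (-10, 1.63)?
No. The domain of dependence is [-14.89, -5.11], and -1.01 is outside this interval.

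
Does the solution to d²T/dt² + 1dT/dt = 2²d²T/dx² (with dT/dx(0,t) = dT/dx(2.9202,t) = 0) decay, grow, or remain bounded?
T → constant (steady state). Damping (γ=1) dissipates the nonconstant modes; with Neumann BCs the spatial average obeys M''+γM'=0 and tends to a finite limit.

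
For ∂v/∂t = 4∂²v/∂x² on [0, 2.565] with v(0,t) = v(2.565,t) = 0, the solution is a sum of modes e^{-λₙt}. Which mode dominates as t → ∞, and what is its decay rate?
Eigenvalues: λₙ = 4n²π²/2.565².
First three modes:
  n=1: λ₁ = 4π²/2.565² ≈ 6
  n=2: λ₂ = 16π²/2.565² ≈ 24.002 (4× faster decay)
  n=3: λ₃ = 36π²/2.565² ≈ 54.004 (9× faster decay)
As t → ∞, higher modes decay exponentially faster. The n=1 mode dominates: v ~ c₁ sin(πx/2.565) e^{-λ₁t}.
Decay rate: λ₁ = 4π²/2.565² ≈ 6.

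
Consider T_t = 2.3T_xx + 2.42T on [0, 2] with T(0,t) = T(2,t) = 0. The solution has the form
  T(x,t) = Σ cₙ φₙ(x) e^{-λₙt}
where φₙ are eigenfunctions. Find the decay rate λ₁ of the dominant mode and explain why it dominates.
Eigenvalues: λₙ = 2.3n²π²/2² - 2.42.
First three modes:
  n=1: λ₁ = 2.3π²/2² - 2.42 ≈ 3.255
  n=2: λ₂ = 9.2π²/2² - 2.42 ≈ 20.28
  n=3: λ₃ = 20.7π²/2² - 2.42 ≈ 48.655
Since 2.3π²/2² ≈ 5.675 > 2.42, all λₙ > 0.
The n=1 mode decays slowest → dominates as t → ∞.
Asymptotic: T ~ c₁ sin(πx/2) e^{-λ₁t} with decay rate λ₁ ≈ 3.255.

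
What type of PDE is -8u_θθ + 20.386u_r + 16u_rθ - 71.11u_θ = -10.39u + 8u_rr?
Rewriting in standard form: -8u_rr + 16u_rθ - 8u_θθ + 20.386u_r - 71.11u_θ + 10.39u = 0. With A = -8, B = 16, C = -8, the discriminant is 0. This is a parabolic PDE.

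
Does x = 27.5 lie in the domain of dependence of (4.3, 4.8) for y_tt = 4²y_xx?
No. The domain of dependence is [-14.9, 23.5], and 27.5 is outside this interval.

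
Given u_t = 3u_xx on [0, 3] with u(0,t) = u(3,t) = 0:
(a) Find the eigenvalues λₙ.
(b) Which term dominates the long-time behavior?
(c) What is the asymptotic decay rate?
Eigenvalues: λₙ = 3n²π²/3².
First three modes:
  n=1: λ₁ = 3π²/3² ≈ 3.29
  n=2: λ₂ = 12π²/3² ≈ 13.159 (4× faster decay)
  n=3: λ₃ = 27π²/3² ≈ 29.609 (9× faster decay)
As t → ∞, higher modes decay exponentially faster. The n=1 mode dominates: u ~ c₁ sin(πx/3) e^{-λ₁t}.
Decay rate: λ₁ = 3π²/3² ≈ 3.29.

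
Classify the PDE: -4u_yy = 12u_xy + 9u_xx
Rewriting in standard form: -9u_xx - 12u_xy - 4u_yy = 0. A = -9, B = -12, C = -4. Discriminant B² - 4AC = 0. Since 0 = 0, parabolic.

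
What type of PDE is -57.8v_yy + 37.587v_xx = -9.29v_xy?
Rewriting in standard form: 37.587v_xx + 9.29v_xy - 57.8v_yy = 0. With A = 37.587, B = 9.29, C = -57.8, the discriminant is 8776.4185. This is a hyperbolic PDE.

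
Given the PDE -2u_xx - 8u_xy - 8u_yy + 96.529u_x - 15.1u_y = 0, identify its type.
The second-order coefficients are A = -2, B = -8, C = -8. Since B² - 4AC = 0 = 0, this is a parabolic PDE.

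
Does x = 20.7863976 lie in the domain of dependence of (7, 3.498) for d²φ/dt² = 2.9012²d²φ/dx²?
No. The domain of dependence is [-3.1483976, 17.1483976], and 20.7863976 is outside this interval.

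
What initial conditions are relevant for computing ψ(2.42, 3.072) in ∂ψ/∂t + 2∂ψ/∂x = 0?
A single point: x = -3.724. The characteristic through (2.42, 3.072) is x - 2t = const, so x = 2.42 - 2·3.072 = -3.724.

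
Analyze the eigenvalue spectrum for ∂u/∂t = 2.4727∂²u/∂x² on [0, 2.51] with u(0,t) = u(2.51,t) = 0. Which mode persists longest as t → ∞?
Eigenvalues: λₙ = 2.4727n²π²/2.51².
First three modes:
  n=1: λ₁ = 2.4727π²/2.51² ≈ 3.874
  n=2: λ₂ = 9.8908π²/2.51² ≈ 15.495 (4× faster decay)
  n=3: λ₃ = 22.2543π²/2.51² ≈ 34.863 (9× faster decay)
As t → ∞, higher modes decay exponentially faster. The n=1 mode dominates: u ~ c₁ sin(πx/2.51) e^{-λ₁t}.
Decay rate: λ₁ = 2.4727π²/2.51² ≈ 3.874.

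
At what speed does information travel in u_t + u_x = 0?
Speed = 1. Information travels along x - 1t = const (rightward).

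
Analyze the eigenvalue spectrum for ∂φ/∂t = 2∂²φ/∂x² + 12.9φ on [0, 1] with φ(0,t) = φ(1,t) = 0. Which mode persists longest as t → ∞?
Eigenvalues: λₙ = 2n²π²/1² - 12.9.
First three modes:
  n=1: λ₁ = 2π² - 12.9 ≈ 6.839
  n=2: λ₂ = 8π² - 12.9 ≈ 66.057
  n=3: λ₃ = 18π² - 12.9 ≈ 164.753
Since 2π² ≈ 19.739 > 12.9, all λₙ > 0.
The n=1 mode decays slowest → dominates as t → ∞.
Asymptotic: φ ~ c₁ sin(πx/1) e^{-λ₁t} with decay rate λ₁ ≈ 6.839.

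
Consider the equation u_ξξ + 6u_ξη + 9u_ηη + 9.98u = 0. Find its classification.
Parabolic. (A = 1, B = 6, C = 9 gives B² - 4AC = 0.)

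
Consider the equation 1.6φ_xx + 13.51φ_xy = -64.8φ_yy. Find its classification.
Rewriting in standard form: 1.6φ_xx + 13.51φ_xy + 64.8φ_yy = 0. Elliptic. (A = 1.6, B = 13.51, C = 64.8 gives B² - 4AC = -232.1999.)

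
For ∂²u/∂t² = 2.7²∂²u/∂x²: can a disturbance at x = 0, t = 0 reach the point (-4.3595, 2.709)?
Yes. The domain of dependence is [-11.6738, 2.9548], and 0 ∈ [-11.6738, 2.9548].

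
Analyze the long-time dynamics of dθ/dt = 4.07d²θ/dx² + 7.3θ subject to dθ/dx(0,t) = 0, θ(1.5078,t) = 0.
Long-time behavior: θ grows unboundedly. Reaction dominates diffusion (r=7.3 > κπ²/(4L²)≈4.42); solution grows exponentially.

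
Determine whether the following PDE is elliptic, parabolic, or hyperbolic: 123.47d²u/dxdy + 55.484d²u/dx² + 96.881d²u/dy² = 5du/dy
Rewriting in standard form: 55.484d²u/dx² + 123.47d²u/dxdy + 96.881d²u/dy² - 5du/dy = 0. Coefficients: A = 55.484, B = 123.47, C = 96.881. B² - 4AC = -6256.540716, which is negative, so the equation is elliptic.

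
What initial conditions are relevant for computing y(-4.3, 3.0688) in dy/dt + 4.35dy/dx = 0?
A single point: x = -17.64928. The characteristic through (-4.3, 3.0688) is x - 4.35t = const, so x = -4.3 - 4.35·3.0688 = -17.64928.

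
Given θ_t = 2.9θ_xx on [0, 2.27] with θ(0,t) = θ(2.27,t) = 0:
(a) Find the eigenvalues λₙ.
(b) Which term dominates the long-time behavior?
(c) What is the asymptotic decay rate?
Eigenvalues: λₙ = 2.9n²π²/2.27².
First three modes:
  n=1: λ₁ = 2.9π²/2.27² ≈ 5.555
  n=2: λ₂ = 11.6π²/2.27² ≈ 22.218 (4× faster decay)
  n=3: λ₃ = 26.1π²/2.27² ≈ 49.991 (9× faster decay)
As t → ∞, higher modes decay exponentially faster. The n=1 mode dominates: θ ~ c₁ sin(πx/2.27) e^{-λ₁t}.
Decay rate: λ₁ = 2.9π²/2.27² ≈ 5.555.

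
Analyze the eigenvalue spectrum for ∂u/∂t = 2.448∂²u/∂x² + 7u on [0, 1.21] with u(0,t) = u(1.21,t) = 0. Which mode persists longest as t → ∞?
Eigenvalues: λₙ = 2.448n²π²/1.21² - 7.
First three modes:
  n=1: λ₁ = 2.448π²/1.21² - 7 ≈ 9.502
  n=2: λ₂ = 9.792π²/1.21² - 7 ≈ 59.009
  n=3: λ₃ = 22.032π²/1.21² - 7 ≈ 141.519
Since 2.448π²/1.21² ≈ 16.502 > 7, all λₙ > 0.
The n=1 mode decays slowest → dominates as t → ∞.
Asymptotic: u ~ c₁ sin(πx/1.21) e^{-λ₁t} with decay rate λ₁ ≈ 9.502.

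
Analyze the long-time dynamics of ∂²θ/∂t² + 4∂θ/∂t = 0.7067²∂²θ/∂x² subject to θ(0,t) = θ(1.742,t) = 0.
Long-time behavior: θ → 0. Damping (γ=4) dissipates energy; oscillations decay exponentially.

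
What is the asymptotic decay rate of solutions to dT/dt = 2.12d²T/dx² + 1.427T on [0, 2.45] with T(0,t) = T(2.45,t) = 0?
Eigenvalues: λₙ = 2.12n²π²/2.45² - 1.427.
First three modes:
  n=1: λ₁ = 2.12π²/2.45² - 1.427 ≈ 2.059
  n=2: λ₂ = 8.48π²/2.45² - 1.427 ≈ 12.516
  n=3: λ₃ = 19.08π²/2.45² - 1.427 ≈ 29.945
Since 2.12π²/2.45² ≈ 3.486 > 1.427, all λₙ > 0.
The n=1 mode decays slowest → dominates as t → ∞.
Asymptotic: T ~ c₁ sin(πx/2.45) e^{-λ₁t} with decay rate λ₁ ≈ 2.059.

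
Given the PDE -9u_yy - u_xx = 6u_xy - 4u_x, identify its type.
Rewriting in standard form: -u_xx - 6u_xy - 9u_yy + 4u_x = 0. The second-order coefficients are A = -1, B = -6, C = -9. Since B² - 4AC = 0 = 0, this is a parabolic PDE.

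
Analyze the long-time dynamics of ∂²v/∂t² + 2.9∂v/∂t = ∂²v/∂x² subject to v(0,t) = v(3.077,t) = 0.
Long-time behavior: v → 0. Damping (γ=2.9) dissipates energy; oscillations decay exponentially.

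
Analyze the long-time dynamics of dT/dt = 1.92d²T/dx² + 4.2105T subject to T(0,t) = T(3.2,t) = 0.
Long-time behavior: T grows unboundedly. Reaction dominates diffusion (r=4.2105 > κπ²/L²≈1.85); solution grows exponentially.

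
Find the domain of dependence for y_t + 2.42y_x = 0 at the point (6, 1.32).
A single point: x = 2.8056. The characteristic through (6, 1.32) is x - 2.42t = const, so x = 6 - 2.42·1.32 = 2.8056.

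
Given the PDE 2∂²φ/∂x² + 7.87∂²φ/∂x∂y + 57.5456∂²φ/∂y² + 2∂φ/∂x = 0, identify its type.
The second-order coefficients are A = 2, B = 7.87, C = 57.5456. Since B² - 4AC = -398.4279 < 0, this is an elliptic PDE.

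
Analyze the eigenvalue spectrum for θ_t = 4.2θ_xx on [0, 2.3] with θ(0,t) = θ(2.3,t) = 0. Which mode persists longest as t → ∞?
Eigenvalues: λₙ = 4.2n²π²/2.3².
First three modes:
  n=1: λ₁ = 4.2π²/2.3² ≈ 7.836
  n=2: λ₂ = 16.8π²/2.3² ≈ 31.344 (4× faster decay)
  n=3: λ₃ = 37.8π²/2.3² ≈ 70.524 (9× faster decay)
As t → ∞, higher modes decay exponentially faster. The n=1 mode dominates: θ ~ c₁ sin(πx/2.3) e^{-λ₁t}.
Decay rate: λ₁ = 4.2π²/2.3² ≈ 7.836.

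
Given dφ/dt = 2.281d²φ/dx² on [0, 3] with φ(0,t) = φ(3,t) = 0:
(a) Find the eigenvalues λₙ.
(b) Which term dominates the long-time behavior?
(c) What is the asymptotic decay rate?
Eigenvalues: λₙ = 2.281n²π²/3².
First three modes:
  n=1: λ₁ = 2.281π²/3² ≈ 2.501
  n=2: λ₂ = 9.124π²/3² ≈ 10.006 (4× faster decay)
  n=3: λ₃ = 20.529π²/3² ≈ 22.513 (9× faster decay)
As t → ∞, higher modes decay exponentially faster. The n=1 mode dominates: φ ~ c₁ sin(πx/3) e^{-λ₁t}.
Decay rate: λ₁ = 2.281π²/3² ≈ 2.501.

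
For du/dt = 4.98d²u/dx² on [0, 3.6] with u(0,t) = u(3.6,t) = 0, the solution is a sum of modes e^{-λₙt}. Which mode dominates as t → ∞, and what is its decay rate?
Eigenvalues: λₙ = 4.98n²π²/3.6².
First three modes:
  n=1: λ₁ = 4.98π²/3.6² ≈ 3.792
  n=2: λ₂ = 19.92π²/3.6² ≈ 15.17 (4× faster decay)
  n=3: λ₃ = 44.82π²/3.6² ≈ 34.132 (9× faster decay)
As t → ∞, higher modes decay exponentially faster. The n=1 mode dominates: u ~ c₁ sin(πx/3.6) e^{-λ₁t}.
Decay rate: λ₁ = 4.98π²/3.6² ≈ 3.792.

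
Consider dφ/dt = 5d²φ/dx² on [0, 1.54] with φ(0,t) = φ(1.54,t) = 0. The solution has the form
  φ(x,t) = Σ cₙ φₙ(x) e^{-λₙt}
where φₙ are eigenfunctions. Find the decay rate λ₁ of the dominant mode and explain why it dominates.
Eigenvalues: λₙ = 5n²π²/1.54².
First three modes:
  n=1: λ₁ = 5π²/1.54² ≈ 20.808
  n=2: λ₂ = 20π²/1.54² ≈ 83.232 (4× faster decay)
  n=3: λ₃ = 45π²/1.54² ≈ 187.271 (9× faster decay)
As t → ∞, higher modes decay exponentially faster. The n=1 mode dominates: φ ~ c₁ sin(πx/1.54) e^{-λ₁t}.
Decay rate: λ₁ = 5π²/1.54² ≈ 20.808.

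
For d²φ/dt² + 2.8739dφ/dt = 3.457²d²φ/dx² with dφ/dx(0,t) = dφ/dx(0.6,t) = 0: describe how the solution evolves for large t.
φ → constant (steady state). Damping (γ=2.8739) dissipates the nonconstant modes; with Neumann BCs the spatial average obeys M''+γM'=0 and tends to a finite limit.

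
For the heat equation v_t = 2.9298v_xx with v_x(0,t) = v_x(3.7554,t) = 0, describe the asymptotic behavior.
v → constant (steady state). Heat is conserved (no flux at boundaries); solution approaches the spatial average.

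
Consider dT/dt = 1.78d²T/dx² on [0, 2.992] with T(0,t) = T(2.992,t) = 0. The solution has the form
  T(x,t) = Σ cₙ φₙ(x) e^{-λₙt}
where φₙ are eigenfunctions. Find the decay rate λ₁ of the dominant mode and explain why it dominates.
Eigenvalues: λₙ = 1.78n²π²/2.992².
First three modes:
  n=1: λ₁ = 1.78π²/2.992² ≈ 1.962
  n=2: λ₂ = 7.12π²/2.992² ≈ 7.85 (4× faster decay)
  n=3: λ₃ = 16.02π²/2.992² ≈ 17.662 (9× faster decay)
As t → ∞, higher modes decay exponentially faster. The n=1 mode dominates: T ~ c₁ sin(πx/2.992) e^{-λ₁t}.
Decay rate: λ₁ = 1.78π²/2.992² ≈ 1.962.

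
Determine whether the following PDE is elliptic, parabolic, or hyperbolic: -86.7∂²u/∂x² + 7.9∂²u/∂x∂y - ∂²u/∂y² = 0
Coefficients: A = -86.7, B = 7.9, C = -1. B² - 4AC = -284.39, which is negative, so the equation is elliptic.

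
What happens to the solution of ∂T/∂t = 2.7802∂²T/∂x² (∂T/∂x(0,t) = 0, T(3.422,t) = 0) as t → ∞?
T → 0. Heat escapes through the Dirichlet boundary.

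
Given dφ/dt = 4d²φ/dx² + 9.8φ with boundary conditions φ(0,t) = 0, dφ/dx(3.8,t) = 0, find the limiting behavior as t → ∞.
φ grows unboundedly. Reaction dominates diffusion (r=9.8 > κπ²/(4L²)≈0.68); solution grows exponentially.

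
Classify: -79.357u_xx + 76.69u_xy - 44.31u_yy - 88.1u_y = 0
Elliptic (discriminant = -8183.87858).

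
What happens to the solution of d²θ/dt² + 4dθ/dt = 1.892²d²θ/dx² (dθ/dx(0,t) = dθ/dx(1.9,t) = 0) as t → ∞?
θ → constant (steady state). Damping (γ=4) dissipates the nonconstant modes; with Neumann BCs the spatial average obeys M''+γM'=0 and tends to a finite limit.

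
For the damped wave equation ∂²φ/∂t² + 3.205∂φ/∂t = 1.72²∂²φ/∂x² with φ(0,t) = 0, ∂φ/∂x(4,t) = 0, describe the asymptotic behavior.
φ → 0. Damping (γ=3.205) dissipates energy; oscillations decay exponentially.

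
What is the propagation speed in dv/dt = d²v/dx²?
Infinite. The heat equation is parabolic, not hyperbolic, so disturbances propagate instantly.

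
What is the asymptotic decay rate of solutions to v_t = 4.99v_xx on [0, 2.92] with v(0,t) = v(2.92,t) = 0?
Eigenvalues: λₙ = 4.99n²π²/2.92².
First three modes:
  n=1: λ₁ = 4.99π²/2.92² ≈ 5.776
  n=2: λ₂ = 19.96π²/2.92² ≈ 23.104 (4× faster decay)
  n=3: λ₃ = 44.91π²/2.92² ≈ 51.985 (9× faster decay)
As t → ∞, higher modes decay exponentially faster. The n=1 mode dominates: v ~ c₁ sin(πx/2.92) e^{-λ₁t}.
Decay rate: λ₁ = 4.99π²/2.92² ≈ 5.776.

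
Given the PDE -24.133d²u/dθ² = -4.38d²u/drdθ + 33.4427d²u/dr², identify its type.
Rewriting in standard form: -33.4427d²u/dr² + 4.38d²u/drdθ - 24.133d²u/dθ² = 0. The second-order coefficients are A = -33.4427, B = 4.38, C = -24.133. Since B² - 4AC = -3209.1063164 < 0, this is an elliptic PDE.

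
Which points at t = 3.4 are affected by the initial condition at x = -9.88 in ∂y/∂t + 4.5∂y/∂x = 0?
At x = 5.42. The characteristic carries data from (-9.88, 0) to (5.42, 3.4).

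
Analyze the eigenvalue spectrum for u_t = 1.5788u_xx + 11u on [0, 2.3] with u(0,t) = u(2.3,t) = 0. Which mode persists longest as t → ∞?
Eigenvalues: λₙ = 1.5788n²π²/2.3² - 11.
First three modes:
  n=1: λ₁ = 1.5788π²/2.3² - 11 ≈ -8.054
  n=2: λ₂ = 6.3152π²/2.3² - 11 ≈ 0.782
  n=3: λ₃ = 14.2092π²/2.3² - 11 ≈ 15.51
Since 1.5788π²/2.3² ≈ 2.946 < 11, λ₁ < 0.
The n=1 mode grows fastest (−λₙ is largest for n=1) → dominates.
Asymptotic: u ~ c₁ sin(πx/2.3) e^{8.054t} (exponential growth at rate −λ₁ ≈ 8.054).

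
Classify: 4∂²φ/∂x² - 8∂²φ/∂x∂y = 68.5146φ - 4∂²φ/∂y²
Rewriting in standard form: 4∂²φ/∂x² - 8∂²φ/∂x∂y + 4∂²φ/∂y² - 68.5146φ = 0. Parabolic (discriminant = 0).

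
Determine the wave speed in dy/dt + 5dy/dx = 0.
Speed = 5. Information travels along x - 5t = const (rightward).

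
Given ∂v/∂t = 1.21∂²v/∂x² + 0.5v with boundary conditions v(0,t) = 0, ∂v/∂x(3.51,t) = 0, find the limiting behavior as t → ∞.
v grows unboundedly. Reaction dominates diffusion (r=0.5 > κπ²/(4L²)≈0.24); solution grows exponentially.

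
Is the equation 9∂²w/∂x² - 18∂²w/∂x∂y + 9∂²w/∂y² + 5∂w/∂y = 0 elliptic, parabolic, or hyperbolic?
Computing B² - 4AC with A = 9, B = -18, C = 9: discriminant = 0 (zero). Answer: parabolic.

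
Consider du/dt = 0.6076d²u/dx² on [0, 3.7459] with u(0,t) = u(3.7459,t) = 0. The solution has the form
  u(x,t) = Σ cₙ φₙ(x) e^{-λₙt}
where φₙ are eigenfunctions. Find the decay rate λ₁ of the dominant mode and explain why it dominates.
Eigenvalues: λₙ = 0.6076n²π²/3.7459².
First three modes:
  n=1: λ₁ = 0.6076π²/3.7459² ≈ 0.427
  n=2: λ₂ = 2.4304π²/3.7459² ≈ 1.709 (4× faster decay)
  n=3: λ₃ = 5.4684π²/3.7459² ≈ 3.846 (9× faster decay)
As t → ∞, higher modes decay exponentially faster. The n=1 mode dominates: u ~ c₁ sin(πx/3.7459) e^{-λ₁t}.
Decay rate: λ₁ = 0.6076π²/3.7459² ≈ 0.427.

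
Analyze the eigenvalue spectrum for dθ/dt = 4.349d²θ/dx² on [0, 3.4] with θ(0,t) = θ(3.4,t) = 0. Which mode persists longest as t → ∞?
Eigenvalues: λₙ = 4.349n²π²/3.4².
First three modes:
  n=1: λ₁ = 4.349π²/3.4² ≈ 3.713
  n=2: λ₂ = 17.396π²/3.4² ≈ 14.852 (4× faster decay)
  n=3: λ₃ = 39.141π²/3.4² ≈ 33.417 (9× faster decay)
As t → ∞, higher modes decay exponentially faster. The n=1 mode dominates: θ ~ c₁ sin(πx/3.4) e^{-λ₁t}.
Decay rate: λ₁ = 4.349π²/3.4² ≈ 3.713.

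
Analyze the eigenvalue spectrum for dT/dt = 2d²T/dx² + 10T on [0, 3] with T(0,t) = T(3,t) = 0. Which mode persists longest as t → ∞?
Eigenvalues: λₙ = 2n²π²/3² - 10.
First three modes:
  n=1: λ₁ = 2π²/3² - 10 ≈ -7.807
  n=2: λ₂ = 8π²/3² - 10 ≈ -1.227
  n=3: λ₃ = 18π²/3² - 10 ≈ 9.739
Since 2π²/3² ≈ 2.193 < 10, λ₁ < 0.
The n=1 mode grows fastest (−λₙ is largest for n=1) → dominates.
Asymptotic: T ~ c₁ sin(πx/3) e^{7.807t} (exponential growth at rate −λ₁ ≈ 7.807).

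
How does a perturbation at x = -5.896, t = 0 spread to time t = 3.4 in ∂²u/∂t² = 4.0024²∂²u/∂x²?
Domain of influence: [-19.50416, 7.71216]. Data at x = -5.896 spreads outward at speed 4.0024.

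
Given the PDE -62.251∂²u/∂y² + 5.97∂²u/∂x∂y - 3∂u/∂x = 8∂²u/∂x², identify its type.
Rewriting in standard form: -8∂²u/∂x² + 5.97∂²u/∂x∂y - 62.251∂²u/∂y² - 3∂u/∂x = 0. The second-order coefficients are A = -8, B = 5.97, C = -62.251. Since B² - 4AC = -1956.3911 < 0, this is an elliptic PDE.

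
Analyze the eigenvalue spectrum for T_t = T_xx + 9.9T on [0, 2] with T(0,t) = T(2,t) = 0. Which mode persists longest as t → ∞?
Eigenvalues: λₙ = n²π²/2² - 9.9.
First three modes:
  n=1: λ₁ = π²/2² - 9.9 ≈ -7.433
  n=2: λ₂ = 4π²/2² - 9.9 ≈ -0.03
  n=3: λ₃ = 9π²/2² - 9.9 ≈ 12.307
Since π²/2² ≈ 2.467 < 9.9, λ₁ < 0.
The n=1 mode grows fastest (−λₙ is largest for n=1) → dominates.
Asymptotic: T ~ c₁ sin(πx/2) e^{7.433t} (exponential growth at rate −λ₁ ≈ 7.433).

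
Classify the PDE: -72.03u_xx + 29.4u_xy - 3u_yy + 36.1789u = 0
A = -72.03, B = 29.4, C = -3. Discriminant B² - 4AC = 0. Since 0 = 0, parabolic.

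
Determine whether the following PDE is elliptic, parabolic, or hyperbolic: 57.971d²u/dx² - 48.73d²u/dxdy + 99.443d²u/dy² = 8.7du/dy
Rewriting in standard form: 57.971d²u/dx² - 48.73d²u/dxdy + 99.443d²u/dy² - 8.7du/dy = 0. Coefficients: A = 57.971, B = -48.73, C = 99.443. B² - 4AC = -20684.627712, which is negative, so the equation is elliptic.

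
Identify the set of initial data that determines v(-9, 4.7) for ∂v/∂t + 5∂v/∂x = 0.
A single point: x = -32.5. The characteristic through (-9, 4.7) is x - 5t = const, so x = -9 - 5·4.7 = -32.5.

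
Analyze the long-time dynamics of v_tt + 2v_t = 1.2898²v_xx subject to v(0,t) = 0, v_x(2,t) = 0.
Long-time behavior: v → 0. Damping (γ=2) dissipates energy; oscillations decay exponentially.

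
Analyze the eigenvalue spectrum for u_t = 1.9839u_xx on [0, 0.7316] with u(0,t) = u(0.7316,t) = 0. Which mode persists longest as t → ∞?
Eigenvalues: λₙ = 1.9839n²π²/0.7316².
First three modes:
  n=1: λ₁ = 1.9839π²/0.7316² ≈ 36.582
  n=2: λ₂ = 7.9356π²/0.7316² ≈ 146.33 (4× faster decay)
  n=3: λ₃ = 17.8551π²/0.7316² ≈ 329.242 (9× faster decay)
As t → ∞, higher modes decay exponentially faster. The n=1 mode dominates: u ~ c₁ sin(πx/0.7316) e^{-λ₁t}.
Decay rate: λ₁ = 1.9839π²/0.7316² ≈ 36.582.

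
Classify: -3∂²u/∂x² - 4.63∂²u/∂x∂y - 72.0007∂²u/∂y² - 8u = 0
Elliptic (discriminant = -842.5715).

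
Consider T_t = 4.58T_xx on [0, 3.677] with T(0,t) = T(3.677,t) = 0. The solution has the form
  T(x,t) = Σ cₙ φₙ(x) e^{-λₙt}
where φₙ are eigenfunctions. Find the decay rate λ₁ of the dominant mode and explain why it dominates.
Eigenvalues: λₙ = 4.58n²π²/3.677².
First three modes:
  n=1: λ₁ = 4.58π²/3.677² ≈ 3.343
  n=2: λ₂ = 18.32π²/3.677² ≈ 13.373 (4× faster decay)
  n=3: λ₃ = 41.22π²/3.677² ≈ 30.09 (9× faster decay)
As t → ∞, higher modes decay exponentially faster. The n=1 mode dominates: T ~ c₁ sin(πx/3.677) e^{-λ₁t}.
Decay rate: λ₁ = 4.58π²/3.677² ≈ 3.343.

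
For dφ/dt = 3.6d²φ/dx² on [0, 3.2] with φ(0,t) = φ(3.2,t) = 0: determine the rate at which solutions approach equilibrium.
Eigenvalues: λₙ = 3.6n²π²/3.2².
First three modes:
  n=1: λ₁ = 3.6π²/3.2² ≈ 3.47
  n=2: λ₂ = 14.4π²/3.2² ≈ 13.879 (4× faster decay)
  n=3: λ₃ = 32.4π²/3.2² ≈ 31.228 (9× faster decay)
As t → ∞, higher modes decay exponentially faster. The n=1 mode dominates: φ ~ c₁ sin(πx/3.2) e^{-λ₁t}.
Decay rate: λ₁ = 3.6π²/3.2² ≈ 3.47.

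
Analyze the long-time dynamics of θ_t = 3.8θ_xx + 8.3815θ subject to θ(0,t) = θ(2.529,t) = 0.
Long-time behavior: θ grows unboundedly. Reaction dominates diffusion (r=8.3815 > κπ²/L²≈5.86); solution grows exponentially.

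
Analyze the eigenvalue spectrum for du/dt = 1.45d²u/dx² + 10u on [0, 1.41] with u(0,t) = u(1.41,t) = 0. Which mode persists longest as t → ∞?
Eigenvalues: λₙ = 1.45n²π²/1.41² - 10.
First three modes:
  n=1: λ₁ = 1.45π²/1.41² - 10 ≈ -2.802
  n=2: λ₂ = 5.8π²/1.41² - 10 ≈ 18.793
  n=3: λ₃ = 13.05π²/1.41² - 10 ≈ 54.785
Since 1.45π²/1.41² ≈ 7.198 < 10, λ₁ < 0.
The n=1 mode grows fastest (−λₙ is largest for n=1) → dominates.
Asymptotic: u ~ c₁ sin(πx/1.41) e^{2.802t} (exponential growth at rate −λ₁ ≈ 2.802).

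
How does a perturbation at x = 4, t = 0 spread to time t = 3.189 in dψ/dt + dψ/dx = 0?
At x = 7.189. The characteristic carries data from (4, 0) to (7.189, 3.189).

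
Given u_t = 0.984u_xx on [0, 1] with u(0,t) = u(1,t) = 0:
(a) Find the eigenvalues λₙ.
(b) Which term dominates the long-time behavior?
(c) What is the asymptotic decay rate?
Eigenvalues: λₙ = 0.984n²π².
First three modes:
  n=1: λ₁ = 0.984π² ≈ 9.712
  n=2: λ₂ = 3.936π² ≈ 38.847 (4× faster decay)
  n=3: λ₃ = 8.856π² ≈ 87.405 (9× faster decay)
As t → ∞, higher modes decay exponentially faster. The n=1 mode dominates: u ~ c₁ sin(πx) e^{-λ₁t}.
Decay rate: λ₁ = 0.984π² ≈ 9.712.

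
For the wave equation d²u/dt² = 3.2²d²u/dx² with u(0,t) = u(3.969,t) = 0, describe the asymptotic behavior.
u oscillates (no decay). Energy is conserved; the solution oscillates indefinitely as standing waves.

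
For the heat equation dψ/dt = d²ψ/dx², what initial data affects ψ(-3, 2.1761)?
The entire real line. The heat equation has infinite propagation speed: any initial disturbance instantly affects all points (though exponentially small far away).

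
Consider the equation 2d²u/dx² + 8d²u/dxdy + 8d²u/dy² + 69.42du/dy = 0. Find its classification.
Parabolic. (A = 2, B = 8, C = 8 gives B² - 4AC = 0.)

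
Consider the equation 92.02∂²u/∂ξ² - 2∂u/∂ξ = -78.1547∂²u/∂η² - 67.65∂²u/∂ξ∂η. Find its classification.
Rewriting in standard form: 92.02∂²u/∂ξ² + 67.65∂²u/∂ξ∂η + 78.1547∂²u/∂η² - 2∂u/∂ξ = 0. Elliptic. (A = 92.02, B = 67.65, C = 78.1547 gives B² - 4AC = -24190.659476.)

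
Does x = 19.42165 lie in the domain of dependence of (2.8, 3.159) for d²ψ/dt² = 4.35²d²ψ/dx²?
No. The domain of dependence is [-10.94165, 16.54165], and 19.42165 is outside this interval.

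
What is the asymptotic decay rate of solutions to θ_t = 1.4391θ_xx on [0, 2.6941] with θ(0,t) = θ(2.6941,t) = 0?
Eigenvalues: λₙ = 1.4391n²π²/2.6941².
First three modes:
  n=1: λ₁ = 1.4391π²/2.6941² ≈ 1.957
  n=2: λ₂ = 5.7564π²/2.6941² ≈ 7.828 (4× faster decay)
  n=3: λ₃ = 12.9519π²/2.6941² ≈ 17.612 (9× faster decay)
As t → ∞, higher modes decay exponentially faster. The n=1 mode dominates: θ ~ c₁ sin(πx/2.6941) e^{-λ₁t}.
Decay rate: λ₁ = 1.4391π²/2.6941² ≈ 1.957.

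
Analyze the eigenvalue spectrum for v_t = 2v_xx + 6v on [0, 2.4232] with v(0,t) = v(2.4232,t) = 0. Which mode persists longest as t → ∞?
Eigenvalues: λₙ = 2n²π²/2.4232² - 6.
First three modes:
  n=1: λ₁ = 2π²/2.4232² - 6 ≈ -2.638
  n=2: λ₂ = 8π²/2.4232² - 6 ≈ 7.447
  n=3: λ₃ = 18π²/2.4232² - 6 ≈ 24.255
Since 2π²/2.4232² ≈ 3.362 < 6, λ₁ < 0.
The n=1 mode grows fastest (−λₙ is largest for n=1) → dominates.
Asymptotic: v ~ c₁ sin(πx/2.4232) e^{2.638t} (exponential growth at rate −λ₁ ≈ 2.638).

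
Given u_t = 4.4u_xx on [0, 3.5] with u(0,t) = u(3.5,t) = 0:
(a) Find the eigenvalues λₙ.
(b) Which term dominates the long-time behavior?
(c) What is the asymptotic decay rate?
Eigenvalues: λₙ = 4.4n²π²/3.5².
First three modes:
  n=1: λ₁ = 4.4π²/3.5² ≈ 3.545
  n=2: λ₂ = 17.6π²/3.5² ≈ 14.18 (4× faster decay)
  n=3: λ₃ = 39.6π²/3.5² ≈ 31.905 (9× faster decay)
As t → ∞, higher modes decay exponentially faster. The n=1 mode dominates: u ~ c₁ sin(πx/3.5) e^{-λ₁t}.
Decay rate: λ₁ = 4.4π²/3.5² ≈ 3.545.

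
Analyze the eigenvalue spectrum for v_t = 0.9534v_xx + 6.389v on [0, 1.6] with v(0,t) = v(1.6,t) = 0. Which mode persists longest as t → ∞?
Eigenvalues: λₙ = 0.9534n²π²/1.6² - 6.389.
First three modes:
  n=1: λ₁ = 0.9534π²/1.6² - 6.389 ≈ -2.713
  n=2: λ₂ = 3.8136π²/1.6² - 6.389 ≈ 8.314
  n=3: λ₃ = 8.5806π²/1.6² - 6.389 ≈ 26.692
Since 0.9534π²/1.6² ≈ 3.676 < 6.389, λ₁ < 0.
The n=1 mode grows fastest (−λₙ is largest for n=1) → dominates.
Asymptotic: v ~ c₁ sin(πx/1.6) e^{2.713t} (exponential growth at rate −λ₁ ≈ 2.713).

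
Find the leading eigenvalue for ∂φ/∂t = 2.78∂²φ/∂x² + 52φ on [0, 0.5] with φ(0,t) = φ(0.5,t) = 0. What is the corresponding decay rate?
Eigenvalues: λₙ = 2.78n²π²/0.5² - 52.
First three modes:
  n=1: λ₁ = 2.78π²/0.5² - 52 ≈ 57.75
  n=2: λ₂ = 11.12π²/0.5² - 52 ≈ 387
  n=3: λ₃ = 25.02π²/0.5² - 52 ≈ 935.75
Since 2.78π²/0.5² ≈ 109.75 > 52, all λₙ > 0.
The n=1 mode decays slowest → dominates as t → ∞.
Asymptotic: φ ~ c₁ sin(πx/0.5) e^{-λ₁t} with decay rate λ₁ ≈ 57.75.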